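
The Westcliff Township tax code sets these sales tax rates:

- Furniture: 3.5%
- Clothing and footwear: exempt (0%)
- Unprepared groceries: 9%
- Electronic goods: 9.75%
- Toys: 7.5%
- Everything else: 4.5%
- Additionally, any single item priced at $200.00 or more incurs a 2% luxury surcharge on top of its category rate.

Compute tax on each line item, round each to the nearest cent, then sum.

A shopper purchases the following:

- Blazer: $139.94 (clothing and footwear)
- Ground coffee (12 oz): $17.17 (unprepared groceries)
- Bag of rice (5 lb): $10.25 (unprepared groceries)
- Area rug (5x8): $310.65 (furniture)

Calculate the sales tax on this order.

$19.56

Blazer $139.94: clothing and footwear → 0% → $0.00
Ground coffee (12 oz) $17.17: unprepared groceries → 9% → $1.55
Bag of rice (5 lb) $10.25: unprepared groceries → 9% → $0.92
Area rug (5x8) $310.65: furniture → 3.5% + 2% surcharge = 5.5% → $17.09
Total tax = $1.55 + $0.92 + $17.09 = $19.56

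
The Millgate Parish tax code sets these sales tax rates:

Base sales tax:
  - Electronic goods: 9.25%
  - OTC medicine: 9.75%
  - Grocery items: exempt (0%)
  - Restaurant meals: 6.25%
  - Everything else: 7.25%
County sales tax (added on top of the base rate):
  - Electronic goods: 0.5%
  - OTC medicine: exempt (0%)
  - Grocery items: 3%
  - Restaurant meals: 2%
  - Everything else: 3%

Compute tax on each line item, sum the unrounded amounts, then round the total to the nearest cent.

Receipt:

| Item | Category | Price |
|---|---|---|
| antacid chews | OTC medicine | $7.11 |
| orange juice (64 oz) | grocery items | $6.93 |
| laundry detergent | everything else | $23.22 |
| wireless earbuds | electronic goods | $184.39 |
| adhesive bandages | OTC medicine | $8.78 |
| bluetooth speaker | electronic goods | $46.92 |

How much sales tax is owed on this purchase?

$26.69

Antacid chews $7.11: OTC medicine → 9.75% + 0% county = 9.75% → $0.693225
Orange juice (64 oz) $6.93: grocery items → 0% + 3% county = 3% → $0.2079
Laundry detergent $23.22: everything else → 7.25% + 3% county = 10.25% → $2.38005
Wireless earbuds $184.39: electronic goods → 9.25% + 0.5% county = 9.75% → $17.978025
Adhesive bandages $8.78: OTC medicine → 9.75% + 0% county = 9.75% → $0.85605
Bluetooth speaker $46.92: electronic goods → 9.25% + 0.5% county = 9.75% → $4.5747
Unrounded tax sum = $26.68995 → $26.69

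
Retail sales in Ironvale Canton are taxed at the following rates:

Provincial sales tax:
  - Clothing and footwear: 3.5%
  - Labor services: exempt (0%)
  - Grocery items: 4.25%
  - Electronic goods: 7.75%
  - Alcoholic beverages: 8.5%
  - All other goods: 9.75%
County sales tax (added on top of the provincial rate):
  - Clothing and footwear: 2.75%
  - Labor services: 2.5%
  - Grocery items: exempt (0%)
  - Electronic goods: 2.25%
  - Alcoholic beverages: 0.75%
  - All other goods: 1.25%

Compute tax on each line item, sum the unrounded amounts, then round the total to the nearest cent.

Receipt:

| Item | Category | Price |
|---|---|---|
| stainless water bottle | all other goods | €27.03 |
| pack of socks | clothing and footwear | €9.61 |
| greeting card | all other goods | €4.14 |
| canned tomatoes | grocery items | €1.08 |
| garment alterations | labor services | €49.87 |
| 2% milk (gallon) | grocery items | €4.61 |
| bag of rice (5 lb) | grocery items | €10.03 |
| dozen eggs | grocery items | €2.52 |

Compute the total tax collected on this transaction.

€6.05

Stainless water bottle €27.03: all other goods → 9.75% + 1.25% county = 11% → €2.9733
Pack of socks €9.61: clothing and footwear → 3.5% + 2.75% county = 6.25% → €0.600625
Greeting card €4.14: all other goods → 9.75% + 1.25% county = 11% → €0.4554
Canned tomatoes €1.08: grocery items → 4.25% + 0% county = 4.25% → €0.0459
Garment alterations €49.87: labor services → 0% + 2.5% county = 2.5% → €1.24675
2% milk (gallon) €4.61: grocery items → 4.25% + 0% county = 4.25% → €0.195925
Bag of rice (5 lb) €10.03: grocery items → 4.25% + 0% county = 4.25% → €0.426275
Dozen eggs €2.52: grocery items → 4.25% + 0% county = 4.25% → €0.1071
Unrounded tax sum = €6.051275 → €6.05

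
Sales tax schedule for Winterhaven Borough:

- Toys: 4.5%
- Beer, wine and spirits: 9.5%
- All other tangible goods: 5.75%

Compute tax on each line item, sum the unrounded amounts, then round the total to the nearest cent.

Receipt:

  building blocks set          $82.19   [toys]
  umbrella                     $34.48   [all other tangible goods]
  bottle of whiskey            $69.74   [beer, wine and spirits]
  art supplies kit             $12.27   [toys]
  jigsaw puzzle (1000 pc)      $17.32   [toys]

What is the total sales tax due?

Building blocks set $82.19: toys → 4.5% → $3.69855
Umbrella $34.48: all other tangible goods → 5.75% → $1.9826
Bottle of whiskey $69.74: beer, wine and spirits → 9.5% → $6.6253
Art supplies kit $12.27: toys → 4.5% → $0.55215
Jigsaw puzzle (1000 pc) $17.32: toys → 4.5% → $0.7794
Unrounded tax sum = $13.638 → $13.64

$13.64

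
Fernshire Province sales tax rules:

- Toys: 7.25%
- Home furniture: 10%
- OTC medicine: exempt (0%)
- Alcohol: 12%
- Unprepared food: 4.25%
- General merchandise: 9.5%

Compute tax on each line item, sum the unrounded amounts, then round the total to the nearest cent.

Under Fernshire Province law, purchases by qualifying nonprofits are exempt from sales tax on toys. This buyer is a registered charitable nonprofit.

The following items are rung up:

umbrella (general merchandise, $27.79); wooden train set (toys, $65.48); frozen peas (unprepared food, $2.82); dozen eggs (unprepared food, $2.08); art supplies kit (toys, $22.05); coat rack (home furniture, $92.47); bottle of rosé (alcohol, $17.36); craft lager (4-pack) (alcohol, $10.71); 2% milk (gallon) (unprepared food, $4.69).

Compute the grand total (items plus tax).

Umbrella $27.79: general merchandise → 9.5% → $2.64005
Wooden train set $65.48: toys, buyer-exempt → 0% → $0.00
Frozen peas $2.82: unprepared food → 4.25% → $0.11985
Dozen eggs $2.08: unprepared food → 4.25% → $0.0884
Art supplies kit $22.05: toys, buyer-exempt → 0% → $0.00
Coat rack $92.47: home furniture → 10% → $9.247
Bottle of rosé $17.36: alcohol → 12% → $2.0832
Craft lager (4-pack) $10.71: alcohol → 12% → $1.2852
2% milk (gallon) $4.69: unprepared food → 4.25% → $0.199325
Subtotal = $245.45; unrounded tax = $15.663025 → $15.66; total due = $261.11

$261.11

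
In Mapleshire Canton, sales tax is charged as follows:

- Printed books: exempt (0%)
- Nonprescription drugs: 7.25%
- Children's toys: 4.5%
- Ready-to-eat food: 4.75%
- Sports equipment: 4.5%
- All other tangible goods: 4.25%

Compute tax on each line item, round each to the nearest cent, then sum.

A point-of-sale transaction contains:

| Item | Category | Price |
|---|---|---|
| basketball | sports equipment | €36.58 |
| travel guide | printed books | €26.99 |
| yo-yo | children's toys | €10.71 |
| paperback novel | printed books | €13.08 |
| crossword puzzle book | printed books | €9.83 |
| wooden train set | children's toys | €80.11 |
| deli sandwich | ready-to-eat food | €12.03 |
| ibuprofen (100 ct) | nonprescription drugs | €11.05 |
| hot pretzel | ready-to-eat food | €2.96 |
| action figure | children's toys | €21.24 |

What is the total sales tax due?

Basketball €36.58: sports equipment → 4.5% → €1.65
Travel guide €26.99: printed books → 0% → €0.00
Yo-yo €10.71: children's toys → 4.5% → €0.48
Paperback novel €13.08: printed books → 0% → €0.00
Crossword puzzle book €9.83: printed books → 0% → €0.00
Wooden train set €80.11: children's toys → 4.5% → €3.60
Deli sandwich €12.03: ready-to-eat food → 4.75% → €0.57
Ibuprofen (100 ct) €11.05: nonprescription drugs → 7.25% → €0.80
Hot pretzel €2.96: ready-to-eat food → 4.75% → €0.14
Action figure €21.24: children's toys → 4.5% → €0.96
Total tax = €1.65 + €0.48 + €3.60 + €0.57 + €0.80 + €0.14 + €0.96 = €8.20

€8.20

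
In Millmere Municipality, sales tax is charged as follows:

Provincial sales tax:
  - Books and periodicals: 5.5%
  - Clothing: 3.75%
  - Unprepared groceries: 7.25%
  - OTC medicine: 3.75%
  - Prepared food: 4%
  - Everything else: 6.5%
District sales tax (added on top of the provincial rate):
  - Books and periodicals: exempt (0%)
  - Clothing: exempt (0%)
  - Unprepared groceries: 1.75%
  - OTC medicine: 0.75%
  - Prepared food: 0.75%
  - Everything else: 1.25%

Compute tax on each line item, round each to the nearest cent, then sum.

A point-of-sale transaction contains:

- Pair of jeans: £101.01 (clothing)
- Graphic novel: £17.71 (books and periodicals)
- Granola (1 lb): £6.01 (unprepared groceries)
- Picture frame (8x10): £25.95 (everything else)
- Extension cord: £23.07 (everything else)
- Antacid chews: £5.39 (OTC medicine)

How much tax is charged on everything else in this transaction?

Picture frame (8x10) £25.95: everything else → 6.5% + 1.25% district = 7.75% → £2.01
Extension cord £23.07: everything else → 6.5% + 1.25% district = 7.75% → £1.79
Tax on everything else = £2.01 + £1.79 = £3.80

£3.80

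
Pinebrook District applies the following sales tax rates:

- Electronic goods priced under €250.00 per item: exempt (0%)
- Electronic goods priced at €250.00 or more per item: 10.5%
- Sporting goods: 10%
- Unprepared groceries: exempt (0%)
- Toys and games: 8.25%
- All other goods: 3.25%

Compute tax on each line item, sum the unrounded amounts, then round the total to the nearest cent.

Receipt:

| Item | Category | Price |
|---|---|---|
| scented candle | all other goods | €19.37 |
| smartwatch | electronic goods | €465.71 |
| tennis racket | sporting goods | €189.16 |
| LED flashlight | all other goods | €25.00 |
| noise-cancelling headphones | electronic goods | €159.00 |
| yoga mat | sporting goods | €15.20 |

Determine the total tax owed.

Scented candle €19.37: all other goods → 3.25% → €0.629525
Smartwatch €465.71: electronic goods, €250.00 or more → 10.5% → €48.89955
Tennis racket €189.16: sporting goods → 10% → €18.916
LED flashlight €25.00: all other goods → 3.25% → €0.8125
Noise-cancelling headphones €159.00: electronic goods, under €250.00 → 0% → €0.00
Yoga mat €15.20: sporting goods → 10% → €1.52
Unrounded tax sum = €70.777575 → €70.78

€70.78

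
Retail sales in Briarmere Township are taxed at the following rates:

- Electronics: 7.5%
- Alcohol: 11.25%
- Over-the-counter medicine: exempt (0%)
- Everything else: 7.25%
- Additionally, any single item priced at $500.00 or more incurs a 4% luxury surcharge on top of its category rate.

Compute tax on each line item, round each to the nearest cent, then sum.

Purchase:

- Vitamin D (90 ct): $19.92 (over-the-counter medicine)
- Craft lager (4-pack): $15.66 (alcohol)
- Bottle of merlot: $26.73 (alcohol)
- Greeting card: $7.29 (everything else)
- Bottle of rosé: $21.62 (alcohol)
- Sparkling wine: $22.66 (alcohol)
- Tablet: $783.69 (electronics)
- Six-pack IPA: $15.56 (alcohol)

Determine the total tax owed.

$102.15

Vitamin D (90 ct) $19.92: over-the-counter medicine → 0% → $0.00
Craft lager (4-pack) $15.66: alcohol → 11.25% → $1.76
Bottle of merlot $26.73: alcohol → 11.25% → $3.01
Greeting card $7.29: everything else → 7.25% → $0.53
Bottle of rosé $21.62: alcohol → 11.25% → $2.43
Sparkling wine $22.66: alcohol → 11.25% → $2.55
Tablet $783.69: electronics → 7.5% + 4% surcharge = 11.5% → $90.12
Six-pack IPA $15.56: alcohol → 11.25% → $1.75
Total tax = $1.76 + $3.01 + $0.53 + $2.43 + $2.55 + $90.12 + $1.75 = $102.15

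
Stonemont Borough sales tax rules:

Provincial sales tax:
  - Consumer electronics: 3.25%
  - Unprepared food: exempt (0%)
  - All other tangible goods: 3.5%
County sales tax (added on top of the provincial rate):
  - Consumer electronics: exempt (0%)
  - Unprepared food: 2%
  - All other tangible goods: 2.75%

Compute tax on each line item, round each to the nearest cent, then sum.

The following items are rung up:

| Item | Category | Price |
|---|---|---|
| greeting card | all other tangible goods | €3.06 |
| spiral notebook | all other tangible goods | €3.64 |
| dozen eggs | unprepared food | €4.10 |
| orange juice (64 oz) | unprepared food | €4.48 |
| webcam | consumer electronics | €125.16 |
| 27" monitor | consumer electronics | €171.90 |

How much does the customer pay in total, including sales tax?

€322.59

Greeting card €3.06: all other tangible goods → 3.5% + 2.75% county = 6.25% → €0.19
Spiral notebook €3.64: all other tangible goods → 3.5% + 2.75% county = 6.25% → €0.23
Dozen eggs €4.10: unprepared food → 0% + 2% county = 2% → €0.08
Orange juice (64 oz) €4.48: unprepared food → 0% + 2% county = 2% → €0.09
Webcam €125.16: consumer electronics → 3.25% + 0% county = 3.25% → €4.07
27" monitor €171.90: consumer electronics → 3.25% + 0% county = 3.25% → €5.59
Subtotal = €312.34; tax = €10.25; total due = €322.59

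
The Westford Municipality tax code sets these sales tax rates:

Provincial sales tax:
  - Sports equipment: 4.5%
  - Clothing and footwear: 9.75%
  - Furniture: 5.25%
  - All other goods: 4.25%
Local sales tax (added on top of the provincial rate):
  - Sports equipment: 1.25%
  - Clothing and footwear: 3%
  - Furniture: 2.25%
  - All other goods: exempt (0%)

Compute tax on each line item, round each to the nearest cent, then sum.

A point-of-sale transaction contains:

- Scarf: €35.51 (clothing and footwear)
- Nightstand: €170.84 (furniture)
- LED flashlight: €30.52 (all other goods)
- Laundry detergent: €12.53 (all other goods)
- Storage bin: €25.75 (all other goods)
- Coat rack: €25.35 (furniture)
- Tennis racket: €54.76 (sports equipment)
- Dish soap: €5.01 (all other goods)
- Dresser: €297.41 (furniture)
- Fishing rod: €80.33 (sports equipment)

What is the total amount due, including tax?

Scarf €35.51: clothing and footwear → 9.75% + 3% local = 12.75% → €4.53
Nightstand €170.84: furniture → 5.25% + 2.25% local = 7.5% → €12.81
LED flashlight €30.52: all other goods → 4.25% + 0% local = 4.25% → €1.30
Laundry detergent €12.53: all other goods → 4.25% + 0% local = 4.25% → €0.53
Storage bin €25.75: all other goods → 4.25% + 0% local = 4.25% → €1.09
Coat rack €25.35: furniture → 5.25% + 2.25% local = 7.5% → €1.90
Tennis racket €54.76: sports equipment → 4.5% + 1.25% local = 5.75% → €3.15
Dish soap €5.01: all other goods → 4.25% + 0% local = 4.25% → €0.21
Dresser €297.41: furniture → 5.25% + 2.25% local = 7.5% → €22.31
Fishing rod €80.33: sports equipment → 4.5% + 1.25% local = 5.75% → €4.62
Subtotal = €738.01; tax = €52.45; total due = €790.46

€790.46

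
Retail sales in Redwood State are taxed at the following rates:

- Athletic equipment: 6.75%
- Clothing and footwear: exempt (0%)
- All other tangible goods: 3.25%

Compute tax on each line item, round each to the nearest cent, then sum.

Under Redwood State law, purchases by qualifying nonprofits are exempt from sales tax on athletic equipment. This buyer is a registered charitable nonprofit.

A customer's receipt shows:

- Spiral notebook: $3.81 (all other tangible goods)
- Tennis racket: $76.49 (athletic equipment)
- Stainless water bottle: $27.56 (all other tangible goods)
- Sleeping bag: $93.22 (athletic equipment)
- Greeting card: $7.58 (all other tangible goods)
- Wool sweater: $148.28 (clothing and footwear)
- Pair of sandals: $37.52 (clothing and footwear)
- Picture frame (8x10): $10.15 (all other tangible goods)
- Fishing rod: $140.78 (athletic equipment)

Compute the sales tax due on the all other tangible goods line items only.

Spiral notebook $3.81: all other tangible goods → 3.25% → $0.12
Stainless water bottle $27.56: all other tangible goods → 3.25% → $0.90
Greeting card $7.58: all other tangible goods → 3.25% → $0.25
Picture frame (8x10) $10.15: all other tangible goods → 3.25% → $0.33
Tax on all other tangible goods = $0.12 + $0.90 + $0.25 + $0.33 = $1.60

$1.60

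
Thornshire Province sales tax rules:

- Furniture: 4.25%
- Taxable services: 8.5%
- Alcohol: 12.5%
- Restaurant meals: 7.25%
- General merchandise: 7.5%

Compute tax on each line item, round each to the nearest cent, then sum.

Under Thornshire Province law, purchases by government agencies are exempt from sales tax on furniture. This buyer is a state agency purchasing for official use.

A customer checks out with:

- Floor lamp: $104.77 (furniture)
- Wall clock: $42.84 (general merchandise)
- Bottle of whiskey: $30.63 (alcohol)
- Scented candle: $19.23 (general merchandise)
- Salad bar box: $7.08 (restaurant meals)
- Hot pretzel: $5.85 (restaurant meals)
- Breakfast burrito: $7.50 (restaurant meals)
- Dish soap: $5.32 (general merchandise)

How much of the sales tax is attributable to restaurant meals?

$1.47

Salad bar box $7.08: restaurant meals → 7.25% → $0.51
Hot pretzel $5.85: restaurant meals → 7.25% → $0.42
Breakfast burrito $7.50: restaurant meals → 7.25% → $0.54
Tax on restaurant meals = $0.51 + $0.42 + $0.54 = $1.47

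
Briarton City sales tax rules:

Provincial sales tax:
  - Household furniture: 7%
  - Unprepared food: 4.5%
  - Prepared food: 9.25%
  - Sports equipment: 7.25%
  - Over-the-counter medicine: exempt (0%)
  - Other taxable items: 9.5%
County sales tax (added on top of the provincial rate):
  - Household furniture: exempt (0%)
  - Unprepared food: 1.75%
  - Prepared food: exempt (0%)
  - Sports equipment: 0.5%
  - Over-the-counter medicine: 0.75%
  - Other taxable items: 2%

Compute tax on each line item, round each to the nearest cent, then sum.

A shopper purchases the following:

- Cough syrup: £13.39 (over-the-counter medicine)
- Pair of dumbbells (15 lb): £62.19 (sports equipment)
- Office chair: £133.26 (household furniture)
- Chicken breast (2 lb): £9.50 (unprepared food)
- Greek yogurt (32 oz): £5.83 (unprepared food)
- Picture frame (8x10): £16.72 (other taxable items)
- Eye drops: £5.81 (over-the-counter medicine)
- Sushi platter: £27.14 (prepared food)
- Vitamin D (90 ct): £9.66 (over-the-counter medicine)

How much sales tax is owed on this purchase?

£19.74

Cough syrup £13.39: over-the-counter medicine → 0% + 0.75% county = 0.75% → £0.10
Pair of dumbbells (15 lb) £62.19: sports equipment → 7.25% + 0.5% county = 7.75% → £4.82
Office chair £133.26: household furniture → 7% + 0% county = 7% → £9.33
Chicken breast (2 lb) £9.50: unprepared food → 4.5% + 1.75% county = 6.25% → £0.59
Greek yogurt (32 oz) £5.83: unprepared food → 4.5% + 1.75% county = 6.25% → £0.36
Picture frame (8x10) £16.72: other taxable items → 9.5% + 2% county = 11.5% → £1.92
Eye drops £5.81: over-the-counter medicine → 0% + 0.75% county = 0.75% → £0.04
Sushi platter £27.14: prepared food → 9.25% + 0% county = 9.25% → £2.51
Vitamin D (90 ct) £9.66: over-the-counter medicine → 0% + 0.75% county = 0.75% → £0.07
Total tax = £0.10 + £4.82 + £9.33 + £0.59 + £0.36 + £1.92 + £0.04 + £2.51 + £0.07 = £19.74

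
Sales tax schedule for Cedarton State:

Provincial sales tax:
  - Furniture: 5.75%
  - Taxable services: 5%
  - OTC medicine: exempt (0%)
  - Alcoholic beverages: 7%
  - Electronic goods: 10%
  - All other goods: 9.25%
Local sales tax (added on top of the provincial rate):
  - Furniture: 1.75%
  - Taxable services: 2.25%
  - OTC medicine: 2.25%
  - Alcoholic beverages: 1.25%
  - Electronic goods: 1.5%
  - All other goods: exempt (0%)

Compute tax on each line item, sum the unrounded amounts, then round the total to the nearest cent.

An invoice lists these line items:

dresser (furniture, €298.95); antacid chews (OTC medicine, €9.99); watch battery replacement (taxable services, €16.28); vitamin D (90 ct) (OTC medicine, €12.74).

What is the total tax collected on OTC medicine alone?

€0.51

Antacid chews €9.99: OTC medicine → 0% + 2.25% local = 2.25% → €0.224775
Vitamin D (90 ct) €12.74: OTC medicine → 0% + 2.25% local = 2.25% → €0.28665
Tax on OTC medicine: unrounded sum = €0.511425 → €0.51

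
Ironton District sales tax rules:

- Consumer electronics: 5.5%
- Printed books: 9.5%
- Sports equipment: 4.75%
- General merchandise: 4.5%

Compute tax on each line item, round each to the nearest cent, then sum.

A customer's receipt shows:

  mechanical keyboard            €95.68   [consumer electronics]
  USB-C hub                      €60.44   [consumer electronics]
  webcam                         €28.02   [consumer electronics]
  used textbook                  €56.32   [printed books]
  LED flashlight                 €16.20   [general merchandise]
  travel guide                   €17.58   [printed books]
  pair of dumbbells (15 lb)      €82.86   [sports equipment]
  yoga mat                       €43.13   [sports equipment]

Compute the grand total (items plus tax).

Mechanical keyboard €95.68: consumer electronics → 5.5% → €5.26
USB-C hub €60.44: consumer electronics → 5.5% → €3.32
Webcam €28.02: consumer electronics → 5.5% → €1.54
Used textbook €56.32: printed books → 9.5% → €5.35
LED flashlight €16.20: general merchandise → 4.5% → €0.73
Travel guide €17.58: printed books → 9.5% → €1.67
Pair of dumbbells (15 lb) €82.86: sports equipment → 4.75% → €3.94
Yoga mat €43.13: sports equipment → 4.75% → €2.05
Subtotal = €400.23; tax = €23.86; total due = €424.09

€424.09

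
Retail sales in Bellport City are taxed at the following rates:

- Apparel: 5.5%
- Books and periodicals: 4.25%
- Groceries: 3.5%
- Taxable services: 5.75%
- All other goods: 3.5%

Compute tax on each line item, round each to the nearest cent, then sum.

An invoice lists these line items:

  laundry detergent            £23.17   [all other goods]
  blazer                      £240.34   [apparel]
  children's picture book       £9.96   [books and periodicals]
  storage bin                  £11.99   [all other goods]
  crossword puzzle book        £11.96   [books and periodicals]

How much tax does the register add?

Laundry detergent £23.17: all other goods → 3.5% → £0.81
Blazer £240.34: apparel → 5.5% → £13.22
Children's picture book £9.96: books and periodicals → 4.25% → £0.42
Storage bin £11.99: all other goods → 3.5% → £0.42
Crossword puzzle book £11.96: books and periodicals → 4.25% → £0.51
Total tax = £0.81 + £13.22 + £0.42 + £0.42 + £0.51 = £15.38

£15.38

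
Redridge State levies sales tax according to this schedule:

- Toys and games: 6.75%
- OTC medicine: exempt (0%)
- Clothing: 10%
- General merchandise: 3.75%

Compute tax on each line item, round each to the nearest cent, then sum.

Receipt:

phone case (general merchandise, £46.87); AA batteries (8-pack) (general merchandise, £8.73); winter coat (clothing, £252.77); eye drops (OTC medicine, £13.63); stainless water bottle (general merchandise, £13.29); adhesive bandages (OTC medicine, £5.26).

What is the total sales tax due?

£27.87

Phone case £46.87: general merchandise → 3.75% → £1.76
AA batteries (8-pack) £8.73: general merchandise → 3.75% → £0.33
Winter coat £252.77: clothing → 10% → £25.28
Eye drops £13.63: OTC medicine → 0% → £0.00
Stainless water bottle £13.29: general merchandise → 3.75% → £0.50
Adhesive bandages £5.26: OTC medicine → 0% → £0.00
Total tax = £1.76 + £0.33 + £25.28 + £0.50 = £27.87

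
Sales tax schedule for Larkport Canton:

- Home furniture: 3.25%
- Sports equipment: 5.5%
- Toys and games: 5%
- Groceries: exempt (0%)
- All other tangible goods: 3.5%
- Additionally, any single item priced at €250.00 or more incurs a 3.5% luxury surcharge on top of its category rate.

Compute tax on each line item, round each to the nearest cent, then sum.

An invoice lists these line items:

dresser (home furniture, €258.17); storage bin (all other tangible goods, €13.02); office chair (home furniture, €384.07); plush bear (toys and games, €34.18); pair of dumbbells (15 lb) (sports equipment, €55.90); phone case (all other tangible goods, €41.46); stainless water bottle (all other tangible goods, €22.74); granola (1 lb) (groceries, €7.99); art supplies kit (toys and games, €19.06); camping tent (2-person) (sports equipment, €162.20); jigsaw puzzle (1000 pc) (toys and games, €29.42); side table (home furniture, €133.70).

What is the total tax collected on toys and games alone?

Plush bear €34.18: toys and games → 5% → €1.71
Art supplies kit €19.06: toys and games → 5% → €0.95
Jigsaw puzzle (1000 pc) €29.42: toys and games → 5% → €1.47
Tax on toys and games = €1.71 + €0.95 + €1.47 = €4.13

€4.13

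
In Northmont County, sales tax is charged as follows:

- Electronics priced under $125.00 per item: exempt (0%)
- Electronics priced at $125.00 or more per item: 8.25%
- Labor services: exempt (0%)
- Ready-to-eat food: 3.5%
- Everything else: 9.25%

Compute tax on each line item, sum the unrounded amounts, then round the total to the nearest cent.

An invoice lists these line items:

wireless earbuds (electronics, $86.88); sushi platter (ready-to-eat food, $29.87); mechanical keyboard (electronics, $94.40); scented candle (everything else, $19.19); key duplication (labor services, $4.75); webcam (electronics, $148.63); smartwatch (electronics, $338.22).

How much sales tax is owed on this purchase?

$42.99

Wireless earbuds $86.88: electronics, under $125.00 → 0% → $0.00
Sushi platter $29.87: ready-to-eat food → 3.5% → $1.04545
Mechanical keyboard $94.40: electronics, under $125.00 → 0% → $0.00
Scented candle $19.19: everything else → 9.25% → $1.775075
Key duplication $4.75: labor services → 0% → $0.00
Webcam $148.63: electronics, $125.00 or more → 8.25% → $12.261975
Smartwatch $338.22: electronics, $125.00 or more → 8.25% → $27.90315
Unrounded tax sum = $42.98565 → $42.99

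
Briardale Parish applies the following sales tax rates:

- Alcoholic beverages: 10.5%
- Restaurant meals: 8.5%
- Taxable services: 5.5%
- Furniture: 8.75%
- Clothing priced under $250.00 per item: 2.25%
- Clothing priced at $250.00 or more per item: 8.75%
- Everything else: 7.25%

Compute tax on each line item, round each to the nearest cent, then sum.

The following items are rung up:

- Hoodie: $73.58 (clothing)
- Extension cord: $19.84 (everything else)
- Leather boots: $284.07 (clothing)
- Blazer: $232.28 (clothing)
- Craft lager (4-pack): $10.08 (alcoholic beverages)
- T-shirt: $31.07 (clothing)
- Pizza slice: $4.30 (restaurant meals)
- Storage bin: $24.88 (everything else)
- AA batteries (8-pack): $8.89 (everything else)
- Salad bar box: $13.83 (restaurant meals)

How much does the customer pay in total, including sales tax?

$741.76

Hoodie $73.58: clothing, under $250.00 → 2.25% → $1.66
Extension cord $19.84: everything else → 7.25% → $1.44
Leather boots $284.07: clothing, $250.00 or more → 8.75% → $24.86
Blazer $232.28: clothing, under $250.00 → 2.25% → $5.23
Craft lager (4-pack) $10.08: alcoholic beverages → 10.5% → $1.06
T-shirt $31.07: clothing, under $250.00 → 2.25% → $0.70
Pizza slice $4.30: restaurant meals → 8.5% → $0.37
Storage bin $24.88: everything else → 7.25% → $1.80
AA batteries (8-pack) $8.89: everything else → 7.25% → $0.64
Salad bar box $13.83: restaurant meals → 8.5% → $1.18
Subtotal = $702.82; tax = $38.94; total due = $741.76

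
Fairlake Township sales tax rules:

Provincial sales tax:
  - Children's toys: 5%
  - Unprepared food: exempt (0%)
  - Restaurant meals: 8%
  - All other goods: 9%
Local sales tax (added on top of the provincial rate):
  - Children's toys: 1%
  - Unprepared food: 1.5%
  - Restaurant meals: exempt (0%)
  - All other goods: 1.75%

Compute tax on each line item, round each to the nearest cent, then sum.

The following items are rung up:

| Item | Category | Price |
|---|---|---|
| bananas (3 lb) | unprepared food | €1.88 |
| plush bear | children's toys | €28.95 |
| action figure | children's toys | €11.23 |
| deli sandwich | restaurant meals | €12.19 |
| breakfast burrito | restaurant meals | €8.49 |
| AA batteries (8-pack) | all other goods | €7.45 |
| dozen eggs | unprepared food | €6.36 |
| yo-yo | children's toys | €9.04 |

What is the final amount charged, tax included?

Bananas (3 lb) €1.88: unprepared food → 0% + 1.5% local = 1.5% → €0.03
Plush bear €28.95: children's toys → 5% + 1% local = 6% → €1.74
Action figure €11.23: children's toys → 5% + 1% local = 6% → €0.67
Deli sandwich €12.19: restaurant meals → 8% + 0% local = 8% → €0.98
Breakfast burrito €8.49: restaurant meals → 8% + 0% local = 8% → €0.68
AA batteries (8-pack) €7.45: all other goods → 9% + 1.75% local = 10.75% → €0.80
Dozen eggs €6.36: unprepared food → 0% + 1.5% local = 1.5% → €0.10
Yo-yo €9.04: children's toys → 5% + 1% local = 6% → €0.54
Subtotal = €85.59; tax = €5.54; total due = €91.13

€91.13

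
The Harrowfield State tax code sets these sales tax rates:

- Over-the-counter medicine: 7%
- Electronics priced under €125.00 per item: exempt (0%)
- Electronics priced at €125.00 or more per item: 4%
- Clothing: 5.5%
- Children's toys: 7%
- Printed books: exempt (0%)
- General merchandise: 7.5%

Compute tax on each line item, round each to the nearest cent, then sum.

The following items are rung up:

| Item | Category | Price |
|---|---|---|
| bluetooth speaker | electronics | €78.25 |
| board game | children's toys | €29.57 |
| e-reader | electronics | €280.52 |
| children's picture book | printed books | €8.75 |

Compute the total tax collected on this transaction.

€13.29

Bluetooth speaker €78.25: electronics, under €125.00 → 0% → €0.00
Board game €29.57: children's toys → 7% → €2.07
E-reader €280.52: electronics, €125.00 or more → 4% → €11.22
Children's picture book €8.75: printed books → 0% → €0.00
Total tax = €2.07 + €11.22 = €13.29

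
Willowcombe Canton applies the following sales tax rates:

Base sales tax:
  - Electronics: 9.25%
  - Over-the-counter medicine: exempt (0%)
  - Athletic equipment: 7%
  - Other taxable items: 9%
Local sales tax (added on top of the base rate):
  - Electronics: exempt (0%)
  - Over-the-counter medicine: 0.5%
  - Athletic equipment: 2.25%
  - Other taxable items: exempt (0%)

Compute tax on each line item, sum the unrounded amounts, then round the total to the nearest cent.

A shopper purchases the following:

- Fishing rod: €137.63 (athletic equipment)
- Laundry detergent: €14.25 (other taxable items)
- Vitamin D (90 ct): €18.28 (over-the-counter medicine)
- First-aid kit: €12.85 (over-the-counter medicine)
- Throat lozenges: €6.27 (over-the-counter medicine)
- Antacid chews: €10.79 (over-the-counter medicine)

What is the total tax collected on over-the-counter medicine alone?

€0.24

Vitamin D (90 ct) €18.28: over-the-counter medicine → 0% + 0.5% local = 0.5% → €0.0914
First-aid kit €12.85: over-the-counter medicine → 0% + 0.5% local = 0.5% → €0.06425
Throat lozenges €6.27: over-the-counter medicine → 0% + 0.5% local = 0.5% → €0.03135
Antacid chews €10.79: over-the-counter medicine → 0% + 0.5% local = 0.5% → €0.05395
Tax on over-the-counter medicine: unrounded sum = €0.24095 → €0.24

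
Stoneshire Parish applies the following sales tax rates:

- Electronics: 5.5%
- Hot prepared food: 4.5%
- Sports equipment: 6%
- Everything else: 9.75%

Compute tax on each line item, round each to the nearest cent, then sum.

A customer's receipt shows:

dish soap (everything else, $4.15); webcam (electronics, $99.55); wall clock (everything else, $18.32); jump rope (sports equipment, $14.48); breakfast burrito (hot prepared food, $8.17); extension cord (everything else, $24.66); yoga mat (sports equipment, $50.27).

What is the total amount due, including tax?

Dish soap $4.15: everything else → 9.75% → $0.40
Webcam $99.55: electronics → 5.5% → $5.48
Wall clock $18.32: everything else → 9.75% → $1.79
Jump rope $14.48: sports equipment → 6% → $0.87
Breakfast burrito $8.17: hot prepared food → 4.5% → $0.37
Extension cord $24.66: everything else → 9.75% → $2.40
Yoga mat $50.27: sports equipment → 6% → $3.02
Subtotal = $219.60; tax = $14.33; total due = $233.93

$233.93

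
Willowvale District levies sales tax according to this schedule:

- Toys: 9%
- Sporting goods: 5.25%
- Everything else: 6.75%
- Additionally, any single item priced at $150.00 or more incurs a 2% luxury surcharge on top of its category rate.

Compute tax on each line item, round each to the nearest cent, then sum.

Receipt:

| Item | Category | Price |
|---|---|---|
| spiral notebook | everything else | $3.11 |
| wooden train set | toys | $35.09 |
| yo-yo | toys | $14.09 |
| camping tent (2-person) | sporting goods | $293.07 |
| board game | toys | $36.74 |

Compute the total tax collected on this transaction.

Spiral notebook $3.11: everything else → 6.75% → $0.21
Wooden train set $35.09: toys → 9% → $3.16
Yo-yo $14.09: toys → 9% → $1.27
Camping tent (2-person) $293.07: sporting goods → 5.25% + 2% surcharge = 7.25% → $21.25
Board game $36.74: toys → 9% → $3.31
Total tax = $0.21 + $3.16 + $1.27 + $21.25 + $3.31 = $29.20

$29.20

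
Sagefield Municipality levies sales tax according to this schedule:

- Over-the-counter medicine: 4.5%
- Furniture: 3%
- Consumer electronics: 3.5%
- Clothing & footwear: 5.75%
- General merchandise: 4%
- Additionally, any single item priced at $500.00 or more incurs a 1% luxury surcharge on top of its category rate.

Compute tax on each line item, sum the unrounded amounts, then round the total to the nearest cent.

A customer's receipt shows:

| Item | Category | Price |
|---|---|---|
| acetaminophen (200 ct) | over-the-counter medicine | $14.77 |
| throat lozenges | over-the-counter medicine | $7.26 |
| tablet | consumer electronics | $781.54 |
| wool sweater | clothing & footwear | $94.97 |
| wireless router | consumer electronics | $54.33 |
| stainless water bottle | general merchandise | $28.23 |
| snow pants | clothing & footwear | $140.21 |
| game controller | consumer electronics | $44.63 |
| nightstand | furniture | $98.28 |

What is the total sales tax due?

$57.22

Acetaminophen (200 ct) $14.77: over-the-counter medicine → 4.5% → $0.66465
Throat lozenges $7.26: over-the-counter medicine → 4.5% → $0.3267
Tablet $781.54: consumer electronics → 3.5% + 1% surcharge = 4.5% → $35.1693
Wool sweater $94.97: clothing & footwear → 5.75% → $5.460775
Wireless router $54.33: consumer electronics → 3.5% → $1.90155
Stainless water bottle $28.23: general merchandise → 4% → $1.1292
Snow pants $140.21: clothing & footwear → 5.75% → $8.062075
Game controller $44.63: consumer electronics → 3.5% → $1.56205
Nightstand $98.28: furniture → 3% → $2.9484
Unrounded tax sum = $57.2247 → $57.22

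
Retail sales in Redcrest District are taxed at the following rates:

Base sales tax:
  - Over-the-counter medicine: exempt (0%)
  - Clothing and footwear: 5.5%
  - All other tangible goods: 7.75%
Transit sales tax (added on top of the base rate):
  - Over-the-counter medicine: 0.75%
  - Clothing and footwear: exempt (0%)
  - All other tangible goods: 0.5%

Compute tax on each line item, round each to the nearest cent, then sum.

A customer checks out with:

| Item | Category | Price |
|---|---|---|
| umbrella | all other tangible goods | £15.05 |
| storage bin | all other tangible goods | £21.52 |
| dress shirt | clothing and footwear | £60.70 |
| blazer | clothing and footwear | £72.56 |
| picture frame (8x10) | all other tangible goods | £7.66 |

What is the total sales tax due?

Umbrella £15.05: all other tangible goods → 7.75% + 0.5% transit = 8.25% → £1.24
Storage bin £21.52: all other tangible goods → 7.75% + 0.5% transit = 8.25% → £1.78
Dress shirt £60.70: clothing and footwear → 5.5% + 0% transit = 5.5% → £3.34
Blazer £72.56: clothing and footwear → 5.5% + 0% transit = 5.5% → £3.99
Picture frame (8x10) £7.66: all other tangible goods → 7.75% + 0.5% transit = 8.25% → £0.63
Total tax = £1.24 + £1.78 + £3.34 + £3.99 + £0.63 = £10.98

£10.98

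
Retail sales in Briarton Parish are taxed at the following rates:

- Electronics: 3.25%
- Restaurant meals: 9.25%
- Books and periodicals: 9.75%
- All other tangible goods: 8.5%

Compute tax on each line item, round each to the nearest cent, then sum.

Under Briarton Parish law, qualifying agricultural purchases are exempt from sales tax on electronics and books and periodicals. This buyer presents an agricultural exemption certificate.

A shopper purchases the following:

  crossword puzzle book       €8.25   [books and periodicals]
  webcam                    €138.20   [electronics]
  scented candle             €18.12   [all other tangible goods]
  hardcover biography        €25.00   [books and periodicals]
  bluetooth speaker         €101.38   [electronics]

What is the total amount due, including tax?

Crossword puzzle book €8.25: books and periodicals, buyer-exempt → 0% → €0.00
Webcam €138.20: electronics, buyer-exempt → 0% → €0.00
Scented candle €18.12: all other tangible goods → 8.5% → €1.54
Hardcover biography €25.00: books and periodicals, buyer-exempt → 0% → €0.00
Bluetooth speaker €101.38: electronics, buyer-exempt → 0% → €0.00
Subtotal = €290.95; tax = €1.54; total due = €292.49

€292.49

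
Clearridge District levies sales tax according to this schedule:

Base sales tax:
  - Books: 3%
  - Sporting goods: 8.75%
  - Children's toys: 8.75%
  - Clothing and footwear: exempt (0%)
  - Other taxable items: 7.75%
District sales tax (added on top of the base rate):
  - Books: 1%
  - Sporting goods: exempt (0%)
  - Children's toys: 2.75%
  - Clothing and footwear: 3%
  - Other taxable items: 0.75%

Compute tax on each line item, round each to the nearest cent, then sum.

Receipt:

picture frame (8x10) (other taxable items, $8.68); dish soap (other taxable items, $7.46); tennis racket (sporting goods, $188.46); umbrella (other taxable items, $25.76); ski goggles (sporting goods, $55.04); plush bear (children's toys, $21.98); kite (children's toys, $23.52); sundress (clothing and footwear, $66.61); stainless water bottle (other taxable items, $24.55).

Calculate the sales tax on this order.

$34.19

Picture frame (8x10) $8.68: other taxable items → 7.75% + 0.75% district = 8.5% → $0.74
Dish soap $7.46: other taxable items → 7.75% + 0.75% district = 8.5% → $0.63
Tennis racket $188.46: sporting goods → 8.75% + 0% district = 8.75% → $16.49
Umbrella $25.76: other taxable items → 7.75% + 0.75% district = 8.5% → $2.19
Ski goggles $55.04: sporting goods → 8.75% + 0% district = 8.75% → $4.82
Plush bear $21.98: children's toys → 8.75% + 2.75% district = 11.5% → $2.53
Kite $23.52: children's toys → 8.75% + 2.75% district = 11.5% → $2.70
Sundress $66.61: clothing and footwear → 0% + 3% district = 3% → $2.00
Stainless water bottle $24.55: other taxable items → 7.75% + 0.75% district = 8.5% → $2.09
Total tax = $0.74 + $0.63 + $16.49 + $2.19 + $4.82 + $2.53 + $2.70 + $2.00 + $2.09 = $34.19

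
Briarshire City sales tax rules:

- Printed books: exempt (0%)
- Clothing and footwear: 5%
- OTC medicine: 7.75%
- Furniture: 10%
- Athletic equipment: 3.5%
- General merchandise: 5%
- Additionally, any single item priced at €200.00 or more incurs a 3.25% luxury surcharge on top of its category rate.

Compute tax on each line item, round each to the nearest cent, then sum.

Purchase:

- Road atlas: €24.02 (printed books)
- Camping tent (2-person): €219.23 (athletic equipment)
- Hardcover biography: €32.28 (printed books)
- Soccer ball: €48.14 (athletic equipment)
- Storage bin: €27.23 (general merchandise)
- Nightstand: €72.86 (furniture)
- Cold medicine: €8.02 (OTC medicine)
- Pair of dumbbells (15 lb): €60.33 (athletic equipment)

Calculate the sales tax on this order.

€27.86

Road atlas €24.02: printed books → 0% → €0.00
Camping tent (2-person) €219.23: athletic equipment → 3.5% + 3.25% surcharge = 6.75% → €14.80
Hardcover biography €32.28: printed books → 0% → €0.00
Soccer ball €48.14: athletic equipment → 3.5% → €1.68
Storage bin €27.23: general merchandise → 5% → €1.36
Nightstand €72.86: furniture → 10% → €7.29
Cold medicine €8.02: OTC medicine → 7.75% → €0.62
Pair of dumbbells (15 lb) €60.33: athletic equipment → 3.5% → €2.11
Total tax = €14.80 + €1.68 + €1.36 + €7.29 + €0.62 + €2.11 = €27.86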